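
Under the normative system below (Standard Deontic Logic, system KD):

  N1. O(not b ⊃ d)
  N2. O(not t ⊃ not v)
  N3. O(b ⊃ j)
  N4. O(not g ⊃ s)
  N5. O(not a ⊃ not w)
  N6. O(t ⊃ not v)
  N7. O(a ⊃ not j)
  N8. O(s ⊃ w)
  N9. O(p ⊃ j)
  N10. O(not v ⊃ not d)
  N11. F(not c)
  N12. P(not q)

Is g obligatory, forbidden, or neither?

By case analysis on not t: premise 2 gives O(not t ⊃ not v) and premise 6 gives O(t ⊃ not v), so O(not v) either way.
With premise 10, O(not v ⊃ not d), the K-axiom yields O(not d).
Premise 1, O(not b ⊃ d), contraposes to O(not d ⊃ b); with O(not d) we get O(b).
With premise 3, O(b ⊃ j), the K-axiom yields O(j).
Premise 7 is O(a ⊃ not j); contrapositively O(j ⊃ not a). Since O(j) holds, K gives O(not a).
From O(not a) and premise 5, O(not a ⊃ not w), we obtain O(not w).
The contrapositive of premise 8 (O(s ⊃ w)) is O(not w ⊃ not s), and O(not w) is already established, so O(not s).
Premise 4, O(not g ⊃ s), contraposes to O(not s ⊃ g); with O(not s) we get O(g).
Premises 9, 11, 12 do not contribute to this derivation.
Hence g is obligatory.

Obligatory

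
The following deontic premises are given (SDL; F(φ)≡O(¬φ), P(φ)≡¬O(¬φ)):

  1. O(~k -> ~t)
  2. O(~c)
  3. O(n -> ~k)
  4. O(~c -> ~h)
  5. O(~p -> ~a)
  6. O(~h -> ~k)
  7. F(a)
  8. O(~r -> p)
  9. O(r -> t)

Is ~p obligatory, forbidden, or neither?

Forbidden

Premise 2 gives O(~c).
From O(~c) and premise 4, O(~c -> ~h), we obtain O(~h).
Premise 6 is O(~h -> ~k); since O(~h), deontic closure gives O(~k).
From O(~k) and premise 1, O(~k -> ~t), we obtain O(~t).
The contrapositive of premise 9 (O(r -> t)) is O(~t -> ~r), and O(~t) is already established, so O(~r).
With premise 8, O(~r -> p), the K-axiom yields O(p).
Premises 3, 5, 7 do not contribute to this derivation.
Thus O(p), which is F(~p): ~p is forbidden.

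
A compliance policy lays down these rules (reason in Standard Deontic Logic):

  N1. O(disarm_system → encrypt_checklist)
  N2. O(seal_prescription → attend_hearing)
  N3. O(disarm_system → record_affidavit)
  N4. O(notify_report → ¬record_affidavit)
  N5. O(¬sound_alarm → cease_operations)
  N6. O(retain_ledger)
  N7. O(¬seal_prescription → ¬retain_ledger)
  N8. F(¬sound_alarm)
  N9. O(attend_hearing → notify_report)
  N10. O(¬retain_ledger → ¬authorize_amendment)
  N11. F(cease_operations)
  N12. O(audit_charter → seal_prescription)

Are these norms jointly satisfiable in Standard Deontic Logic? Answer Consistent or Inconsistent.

Consistent

Premise 5 is O(¬sound_alarm → cease_operations), but O(¬sound_alarm) is not derivable from the premises, so it does not yield O(cease_operations).
So O(cease_operations) is not derivable, and the apparent clash with O(¬cease_operations) does not arise.
A world satisfying every obligation exists (e.g. attend_hearing=true, audit_charter=false, authorize_amendment=false, cease_operations=false, disarm_system=false, encrypt_checklist=false, notify_report=true, record_affidavit=false, retain_ledger=true, seal_prescription=true, sound_alarm=true); no atom is both obligatory and forbidden, so the set is consistent.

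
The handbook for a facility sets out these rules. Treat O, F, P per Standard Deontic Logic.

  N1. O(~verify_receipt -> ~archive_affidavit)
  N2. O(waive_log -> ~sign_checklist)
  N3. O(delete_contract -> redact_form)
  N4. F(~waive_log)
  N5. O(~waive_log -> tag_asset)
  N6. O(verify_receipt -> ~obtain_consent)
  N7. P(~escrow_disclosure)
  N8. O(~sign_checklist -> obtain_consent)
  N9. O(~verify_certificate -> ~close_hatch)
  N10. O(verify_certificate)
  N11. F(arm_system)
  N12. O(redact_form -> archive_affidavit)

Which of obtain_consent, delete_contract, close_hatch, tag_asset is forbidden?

Premise 4, F(~waive_log), is equivalent to O(waive_log).
Premise 2 is O(waive_log -> ~sign_checklist); since O(waive_log), deontic closure gives O(~sign_checklist).
With premise 8, O(~sign_checklist -> obtain_consent), the K-axiom yields O(obtain_consent).
The contrapositive of premise 6 (O(verify_receipt -> ~obtain_consent)) is O(obtain_consent -> ~verify_receipt), and O(obtain_consent) is already established, so O(~verify_receipt).
Applying K to premise 1 (O(~verify_receipt -> ~archive_affidavit)) and O(~verify_receipt) yields O(~archive_affidavit).
Premise 12 is O(redact_form -> archive_affidavit); contrapositively O(~archive_affidavit -> ~redact_form). Since O(~archive_affidavit) holds, K gives O(~redact_form).
The contrapositive of premise 3 (O(delete_contract -> redact_form)) is O(~redact_form -> ~delete_contract), and O(~redact_form) is already established, so O(~delete_contract).
So O(~delete_contract) holds, i.e. delete_contract is forbidden. None of the other listed options is forbidden under the premises.

delete_contract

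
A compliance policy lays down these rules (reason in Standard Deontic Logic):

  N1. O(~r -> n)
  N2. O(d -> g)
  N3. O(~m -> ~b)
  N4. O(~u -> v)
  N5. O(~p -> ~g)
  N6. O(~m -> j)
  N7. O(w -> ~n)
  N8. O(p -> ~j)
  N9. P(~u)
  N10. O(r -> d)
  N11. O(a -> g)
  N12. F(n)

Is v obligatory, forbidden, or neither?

Neither

Premise 4 is O(~u -> v), but O(~u) is not derivable from the premises (the permission P(~u) asserts only ~O(u), not O(~u)), so it does not yield O(v).
No premise or chain of K-axiom applications forces O(v), and none forces O(~v). So v is neither obligatory nor forbidden under these norms.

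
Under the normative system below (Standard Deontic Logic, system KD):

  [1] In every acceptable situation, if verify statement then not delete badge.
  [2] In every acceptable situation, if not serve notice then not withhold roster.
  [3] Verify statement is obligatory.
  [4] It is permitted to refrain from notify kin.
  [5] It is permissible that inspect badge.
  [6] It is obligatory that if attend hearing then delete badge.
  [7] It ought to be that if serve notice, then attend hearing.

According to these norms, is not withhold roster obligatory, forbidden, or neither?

From premise 3 we have O(verify_statement).
Premise 1 is O(verify_statement → ¬delete_badge); since O(verify_statement), deontic closure gives O(¬delete_badge).
The contrapositive of premise 6 (O(attend_hearing → delete_badge)) is O(¬delete_badge → ¬attend_hearing), and O(¬delete_badge) is already established, so O(¬attend_hearing).
The contrapositive of premise 7 (O(serve_notice → attend_hearing)) is O(¬attend_hearing → ¬serve_notice), and O(¬attend_hearing) is already established, so O(¬serve_notice).
Premise 2 is O(¬serve_notice → ¬withhold_roster); since O(¬serve_notice), deontic closure gives O(¬withhold_roster).
Premises 4, 5 do not contribute to this derivation.
Hence ¬withhold_roster is obligatory.

Obligatory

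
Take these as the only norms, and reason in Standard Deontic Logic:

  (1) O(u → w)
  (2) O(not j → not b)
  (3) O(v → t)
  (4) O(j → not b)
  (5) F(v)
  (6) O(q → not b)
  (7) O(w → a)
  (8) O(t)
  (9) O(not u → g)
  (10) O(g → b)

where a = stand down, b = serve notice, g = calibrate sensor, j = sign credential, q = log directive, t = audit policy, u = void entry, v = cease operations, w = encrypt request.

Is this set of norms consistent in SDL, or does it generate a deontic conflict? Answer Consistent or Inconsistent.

Premise 3 is O(v → t); even if O(t) held, inferring O(v) would be affirming the consequent — invalid.
So O(v) is not derivable, and the apparent clash with O(not v) does not arise.
A world satisfying every obligation exists (e.g. a=true, b=false, g=false, j=false, q=false, t=true, u=true, v=false, w=true); no atom is both obligatory and forbidden, so the set is consistent.

Consistent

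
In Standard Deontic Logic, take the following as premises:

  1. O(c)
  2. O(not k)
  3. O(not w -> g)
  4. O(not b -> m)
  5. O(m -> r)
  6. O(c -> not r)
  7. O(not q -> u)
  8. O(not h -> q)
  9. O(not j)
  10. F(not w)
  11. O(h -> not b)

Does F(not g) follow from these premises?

Premise 3 is O(not w -> g), but O(not w) is not derivable from the premises, so it does not yield O(g).
No other premise forces O(g). An ideal world satisfying every premise can still have not g true, so F(not g) is not derivable.

No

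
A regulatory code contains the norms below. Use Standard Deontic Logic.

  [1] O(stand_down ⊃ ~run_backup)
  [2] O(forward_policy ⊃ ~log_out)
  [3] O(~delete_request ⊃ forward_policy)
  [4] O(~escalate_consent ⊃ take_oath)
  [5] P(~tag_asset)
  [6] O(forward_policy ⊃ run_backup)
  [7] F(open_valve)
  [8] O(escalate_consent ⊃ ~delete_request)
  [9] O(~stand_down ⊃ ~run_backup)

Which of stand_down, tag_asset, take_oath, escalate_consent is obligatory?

take_oath

By case analysis on stand_down: premise 1 gives O(stand_down ⊃ ~run_backup) and premise 9 gives O(~stand_down ⊃ ~run_backup), so O(~run_backup) either way.
Premise 6 is O(forward_policy ⊃ run_backup); contrapositively O(~run_backup ⊃ ~forward_policy). Since O(~run_backup) holds, K gives O(~forward_policy).
Premise 3 is O(~delete_request ⊃ forward_policy); contrapositively O(~forward_policy ⊃ delete_request). Since O(~forward_policy) holds, K gives O(delete_request).
The contrapositive of premise 8 (O(escalate_consent ⊃ ~delete_request)) is O(delete_request ⊃ ~escalate_consent), and O(delete_request) is already established, so O(~escalate_consent).
Premise 4 is O(~escalate_consent ⊃ take_oath); since O(~escalate_consent), deontic closure gives O(take_oath).
So O(take_oath) holds — take_oath is obligatory. None of the other listed options is made obligatory by any chain of premises.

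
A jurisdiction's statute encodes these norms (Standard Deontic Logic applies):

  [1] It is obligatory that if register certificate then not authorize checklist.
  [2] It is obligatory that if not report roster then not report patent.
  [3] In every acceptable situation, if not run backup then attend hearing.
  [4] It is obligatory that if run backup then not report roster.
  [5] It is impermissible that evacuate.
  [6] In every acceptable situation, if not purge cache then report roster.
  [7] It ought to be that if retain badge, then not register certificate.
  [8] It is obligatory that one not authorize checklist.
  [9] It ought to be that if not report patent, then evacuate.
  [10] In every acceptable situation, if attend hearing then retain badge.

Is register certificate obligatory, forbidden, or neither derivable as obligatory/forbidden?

Premise 5 is F(evacuate), i.e. O(¬evacuate).
Premise 9, O(¬report_patent → evacuate), contraposes to O(¬evacuate → report_patent); with O(¬evacuate) we get O(report_patent).
The contrapositive of premise 2 (O(¬report_roster → ¬report_patent)) is O(report_patent → report_roster), and O(report_patent) is already established, so O(report_roster).
The contrapositive of premise 4 (O(run_backup → ¬report_roster)) is O(report_roster → ¬run_backup), and O(report_roster) is already established, so O(¬run_backup).
From O(¬run_backup) and premise 3, O(¬run_backup → attend_hearing), we obtain O(attend_hearing).
Premise 10 is O(attend_hearing → retain_badge); since O(attend_hearing), deontic closure gives O(retain_badge).
Premise 7 is O(retain_badge → ¬register_certificate); since O(retain_badge), deontic closure gives O(¬register_certificate).
Premises 1, 6, 8 do not contribute to this derivation.
Thus O(¬register_certificate), which is F(register_certificate): register_certificate is forbidden.

Forbidden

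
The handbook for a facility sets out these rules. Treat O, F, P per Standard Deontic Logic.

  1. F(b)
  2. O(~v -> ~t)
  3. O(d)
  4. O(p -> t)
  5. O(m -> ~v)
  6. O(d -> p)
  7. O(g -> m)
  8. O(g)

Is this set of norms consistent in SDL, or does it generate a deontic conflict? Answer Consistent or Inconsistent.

Premise 3 states O(d) outright.
With premise 6, O(d -> p), the K-axiom yields O(p).
From O(p) and premise 4, O(p -> t), we obtain O(t).
Premise 2, O(~v -> ~t), contraposes to O(t -> v); with O(t) we get O(v).
Premise 5 is O(m -> ~v); contrapositively O(v -> ~m). Since O(v) holds, K gives O(~m).
Premise 7 is O(g -> m); contrapositively O(~m -> ~g). Since O(~m) holds, K gives O(~g).
Yet premise 8 states O(g).
We now have both O(~g) and O(g) — g is simultaneously obligatory and forbidden, violating the D-axiom.

Inconsistent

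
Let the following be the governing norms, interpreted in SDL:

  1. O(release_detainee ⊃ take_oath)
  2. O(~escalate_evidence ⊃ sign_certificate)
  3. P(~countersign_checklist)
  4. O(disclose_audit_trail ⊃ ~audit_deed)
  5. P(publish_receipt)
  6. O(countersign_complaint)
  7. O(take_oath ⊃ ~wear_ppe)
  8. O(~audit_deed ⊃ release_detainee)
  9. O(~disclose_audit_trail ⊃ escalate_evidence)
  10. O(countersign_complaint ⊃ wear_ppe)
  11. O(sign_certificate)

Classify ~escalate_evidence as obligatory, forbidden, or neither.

Forbidden

Premise 6 states O(countersign_complaint) outright.
From O(countersign_complaint) and premise 10, O(countersign_complaint ⊃ wear_ppe), we obtain O(wear_ppe).
Premise 7, O(take_oath ⊃ ~wear_ppe), contraposes to O(wear_ppe ⊃ ~take_oath); with O(wear_ppe) we get O(~take_oath).
Premise 1, O(release_detainee ⊃ take_oath), contraposes to O(~take_oath ⊃ ~release_detainee); with O(~take_oath) we get O(~release_detainee).
Premise 8, O(~audit_deed ⊃ release_detainee), contraposes to O(~release_detainee ⊃ audit_deed); with O(~release_detainee) we get O(audit_deed).
Premise 4 is O(disclose_audit_trail ⊃ ~audit_deed); contrapositively O(audit_deed ⊃ ~disclose_audit_trail). Since O(audit_deed) holds, K gives O(~disclose_audit_trail).
With premise 9, O(~disclose_audit_trail ⊃ escalate_evidence), the K-axiom yields O(escalate_evidence).
Premises 2, 3, 5, 11 do not contribute to this derivation.
Thus O(escalate_evidence), which is F(~escalate_evidence): ~escalate_evidence is forbidden.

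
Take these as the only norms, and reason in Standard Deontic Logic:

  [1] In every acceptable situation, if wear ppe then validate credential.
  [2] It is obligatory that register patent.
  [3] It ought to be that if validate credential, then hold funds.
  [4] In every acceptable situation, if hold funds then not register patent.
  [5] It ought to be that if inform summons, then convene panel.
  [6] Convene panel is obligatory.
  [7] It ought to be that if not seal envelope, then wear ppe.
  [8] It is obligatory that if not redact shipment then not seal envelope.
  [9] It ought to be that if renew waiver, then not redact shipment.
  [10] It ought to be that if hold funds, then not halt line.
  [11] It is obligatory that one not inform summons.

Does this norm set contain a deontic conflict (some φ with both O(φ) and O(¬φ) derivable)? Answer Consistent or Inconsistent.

Consistent

Premise 5 is O(inform_summons → convene_panel); even if O(convene_panel) held, inferring O(inform_summons) would be affirming the consequent — invalid.
So O(inform_summons) is not derivable, and the apparent clash with O(¬inform_summons) does not arise.
A world satisfying every obligation exists (e.g. convene_panel=true, halt_line=false, hold_funds=false, inform_summons=false, redact_shipment=true, register_patent=true, renew_waiver=false, seal_envelope=true, validate_credential=false, wear_ppe=false); no atom is both obligatory and forbidden, so the set is consistent.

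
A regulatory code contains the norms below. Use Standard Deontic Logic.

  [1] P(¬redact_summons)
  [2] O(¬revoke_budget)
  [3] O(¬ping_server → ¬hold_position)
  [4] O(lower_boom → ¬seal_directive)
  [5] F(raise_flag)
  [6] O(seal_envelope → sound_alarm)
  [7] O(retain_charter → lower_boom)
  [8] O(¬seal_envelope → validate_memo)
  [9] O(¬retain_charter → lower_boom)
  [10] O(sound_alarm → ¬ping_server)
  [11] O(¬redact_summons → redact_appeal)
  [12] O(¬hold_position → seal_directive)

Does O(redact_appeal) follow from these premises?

No

Premise 11 is O(¬redact_summons → redact_appeal), but O(¬redact_summons) is not derivable from the premises (the permission P(¬redact_summons) asserts only ¬O(redact_summons), not O(¬redact_summons)), so it does not yield O(redact_appeal).
No other premise forces O(redact_appeal). An ideal world satisfying every premise can still have redact_appeal false, so O(redact_appeal) is not derivable.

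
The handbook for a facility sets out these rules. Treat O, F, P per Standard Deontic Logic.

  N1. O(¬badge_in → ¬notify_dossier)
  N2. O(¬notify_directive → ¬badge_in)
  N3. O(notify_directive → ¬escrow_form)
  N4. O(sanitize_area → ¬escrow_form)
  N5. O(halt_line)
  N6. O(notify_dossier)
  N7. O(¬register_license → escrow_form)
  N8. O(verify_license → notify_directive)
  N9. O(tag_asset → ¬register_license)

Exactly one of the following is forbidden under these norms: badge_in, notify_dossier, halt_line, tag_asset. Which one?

Premise 6 gives O(notify_dossier).
Premise 1 is O(¬badge_in → ¬notify_dossier); contrapositively O(notify_dossier → badge_in). Since O(notify_dossier) holds, K gives O(badge_in).
Premise 2, O(¬notify_directive → ¬badge_in), contraposes to O(badge_in → notify_directive); with O(badge_in) we get O(notify_directive).
With premise 3, O(notify_directive → ¬escrow_form), the K-axiom yields O(¬escrow_form).
Premise 7 is O(¬register_license → escrow_form); contrapositively O(¬escrow_form → register_license). Since O(¬escrow_form) holds, K gives O(register_license).
The contrapositive of premise 9 (O(tag_asset → ¬register_license)) is O(register_license → ¬tag_asset), and O(register_license) is already established, so O(¬tag_asset).
So O(¬tag_asset) holds, i.e. tag_asset is forbidden. None of the other listed options is forbidden under the premises.

tag_asset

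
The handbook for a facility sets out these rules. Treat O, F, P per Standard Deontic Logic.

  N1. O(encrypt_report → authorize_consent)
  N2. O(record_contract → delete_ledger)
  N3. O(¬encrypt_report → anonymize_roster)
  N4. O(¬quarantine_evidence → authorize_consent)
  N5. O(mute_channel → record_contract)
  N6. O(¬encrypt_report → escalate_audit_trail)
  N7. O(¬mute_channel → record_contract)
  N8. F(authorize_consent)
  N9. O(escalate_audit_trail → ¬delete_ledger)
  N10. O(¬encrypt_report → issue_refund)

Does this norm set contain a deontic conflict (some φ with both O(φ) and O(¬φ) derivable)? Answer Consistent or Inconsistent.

Premises 7 and 5 cover both cases: O(¬mute_channel → record_contract) and O(mute_channel → record_contract). Since ¬mute_channel ∨ mute_channel is a tautology, O(record_contract) follows.
From O(record_contract) and premise 2, O(record_contract → delete_ledger), we obtain O(delete_ledger).
The contrapositive of premise 9 (O(escalate_audit_trail → ¬delete_ledger)) is O(delete_ledger → ¬escalate_audit_trail), and O(delete_ledger) is already established, so O(¬escalate_audit_trail).
Premise 6, O(¬encrypt_report → escalate_audit_trail), contraposes to O(¬escalate_audit_trail → encrypt_report); with O(¬escalate_audit_trail) we get O(encrypt_report).
Premise 1 is O(encrypt_report → authorize_consent); since O(encrypt_report), deontic closure gives O(authorize_consent).
But premise 8, F(authorize_consent), means O(¬authorize_consent).
We now have both O(authorize_consent) and O(¬authorize_consent) — authorize_consent is simultaneously obligatory and forbidden, violating the D-axiom.

Inconsistent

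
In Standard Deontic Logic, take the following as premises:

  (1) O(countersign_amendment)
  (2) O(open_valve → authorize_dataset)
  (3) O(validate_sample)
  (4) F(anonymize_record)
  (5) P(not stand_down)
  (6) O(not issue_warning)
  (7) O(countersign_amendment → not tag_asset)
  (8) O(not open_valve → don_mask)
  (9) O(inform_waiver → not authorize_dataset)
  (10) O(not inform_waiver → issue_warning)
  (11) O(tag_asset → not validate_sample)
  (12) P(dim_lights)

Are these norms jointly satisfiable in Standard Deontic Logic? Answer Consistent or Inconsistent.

Consistent

Premise 11 is O(tag_asset → not validate_sample), but O(tag_asset) is not derivable from the premises, so it does not yield O(not validate_sample).
So O(not validate_sample) is not derivable, and the apparent clash with O(validate_sample) does not arise.
A world satisfying every obligation exists (e.g. anonymize_record=false, authorize_dataset=false, countersign_amendment=true, dim_lights=false, don_mask=true, inform_waiver=true, issue_warning=false, open_valve=false, stand_down=false, tag_asset=false, validate_sample=true); no atom is both obligatory and forbidden, so the set is consistent.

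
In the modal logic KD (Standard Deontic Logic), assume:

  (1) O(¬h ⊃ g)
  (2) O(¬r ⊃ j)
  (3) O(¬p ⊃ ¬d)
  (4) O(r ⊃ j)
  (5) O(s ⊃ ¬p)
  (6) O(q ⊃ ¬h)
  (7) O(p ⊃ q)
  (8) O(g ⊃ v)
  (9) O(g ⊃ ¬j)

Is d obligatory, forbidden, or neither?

Premises 2 and 4 are O(¬r ⊃ j) and O(r ⊃ j); every ideal world satisfies ¬r or r, so in either case j holds — hence O(j).
Premise 9 is O(g ⊃ ¬j); contrapositively O(j ⊃ ¬g). Since O(j) holds, K gives O(¬g).
Premise 1, O(¬h ⊃ g), contraposes to O(¬g ⊃ h); with O(¬g) we get O(h).
The contrapositive of premise 6 (O(q ⊃ ¬h)) is O(h ⊃ ¬q), and O(h) is already established, so O(¬q).
The contrapositive of premise 7 (O(p ⊃ q)) is O(¬q ⊃ ¬p), and O(¬q) is already established, so O(¬p).
From O(¬p) and premise 3, O(¬p ⊃ ¬d), we obtain O(¬d).
Premises 5, 8 do not contribute to this derivation.
Thus O(¬d), which is F(d): d is forbidden.

Forbidden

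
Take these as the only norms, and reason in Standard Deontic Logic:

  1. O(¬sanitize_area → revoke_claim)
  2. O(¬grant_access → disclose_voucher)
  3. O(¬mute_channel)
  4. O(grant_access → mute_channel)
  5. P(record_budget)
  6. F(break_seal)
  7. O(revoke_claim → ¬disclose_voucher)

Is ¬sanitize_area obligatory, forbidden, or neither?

Forbidden

Premise 3 states O(¬mute_channel) outright.
The contrapositive of premise 4 (O(grant_access → mute_channel)) is O(¬mute_channel → ¬grant_access), and O(¬mute_channel) is already established, so O(¬grant_access).
From O(¬grant_access) and premise 2, O(¬grant_access → disclose_voucher), we obtain O(disclose_voucher).
Premise 7, O(revoke_claim → ¬disclose_voucher), contraposes to O(disclose_voucher → ¬revoke_claim); with O(disclose_voucher) we get O(¬revoke_claim).
Premise 1 is O(¬sanitize_area → revoke_claim); contrapositively O(¬revoke_claim → sanitize_area). Since O(¬revoke_claim) holds, K gives O(sanitize_area).
Premises 5, 6 do not contribute to this derivation.
Thus O(sanitize_area), which is F(¬sanitize_area): ¬sanitize_area is forbidden.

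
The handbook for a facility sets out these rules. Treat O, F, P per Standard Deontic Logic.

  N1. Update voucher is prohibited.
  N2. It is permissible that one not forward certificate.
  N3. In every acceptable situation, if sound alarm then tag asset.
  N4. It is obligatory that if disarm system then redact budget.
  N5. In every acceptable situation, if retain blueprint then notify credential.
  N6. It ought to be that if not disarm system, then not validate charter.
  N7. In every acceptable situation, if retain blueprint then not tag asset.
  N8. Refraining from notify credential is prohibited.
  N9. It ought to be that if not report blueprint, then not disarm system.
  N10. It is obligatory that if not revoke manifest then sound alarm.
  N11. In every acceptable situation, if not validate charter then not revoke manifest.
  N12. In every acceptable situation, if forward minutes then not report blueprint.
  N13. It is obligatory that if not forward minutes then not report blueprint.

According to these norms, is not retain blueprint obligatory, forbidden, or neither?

By case analysis on forward_minutes: premise 12 gives O(forward_minutes → ¬report_blueprint) and premise 13 gives O(¬forward_minutes → ¬report_blueprint), so O(¬report_blueprint) either way.
From O(¬report_blueprint) and premise 9, O(¬report_blueprint → ¬disarm_system), we obtain O(¬disarm_system).
Premise 6 is O(¬disarm_system → ¬validate_charter); since O(¬disarm_system), deontic closure gives O(¬validate_charter).
Applying K to premise 11 (O(¬validate_charter → ¬revoke_manifest)) and O(¬validate_charter) yields O(¬revoke_manifest).
From O(¬revoke_manifest) and premise 10, O(¬revoke_manifest → sound_alarm), we obtain O(sound_alarm).
With premise 3, O(sound_alarm → tag_asset), the K-axiom yields O(tag_asset).
Premise 7 is O(retain_blueprint → ¬tag_asset); contrapositively O(tag_asset → ¬retain_blueprint). Since O(tag_asset) holds, K gives O(¬retain_blueprint).
Premises 1, 2, 4, 5, 8 do not contribute to this derivation.
Hence ¬retain_blueprint is obligatory.

Obligatory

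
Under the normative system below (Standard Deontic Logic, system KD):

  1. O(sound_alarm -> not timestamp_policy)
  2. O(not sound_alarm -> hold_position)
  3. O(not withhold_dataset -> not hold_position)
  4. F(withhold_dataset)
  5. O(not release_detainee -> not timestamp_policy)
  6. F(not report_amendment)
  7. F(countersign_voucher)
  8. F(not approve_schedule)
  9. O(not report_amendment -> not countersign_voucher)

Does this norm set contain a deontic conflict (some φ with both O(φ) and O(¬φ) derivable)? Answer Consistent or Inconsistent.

Premise 9 is O(not report_amendment -> not countersign_voucher); even if O(not countersign_voucher) held, inferring O(not report_amendment) would be affirming the consequent — invalid.
So O(not report_amendment) is not derivable, and the apparent clash with O(report_amendment) does not arise.
A world satisfying every obligation exists (e.g. approve_schedule=true, countersign_voucher=false, hold_position=false, release_detainee=false, report_amendment=true, sound_alarm=true, timestamp_policy=false, withhold_dataset=false); no atom is both obligatory and forbidden, so the set is consistent.

Consistent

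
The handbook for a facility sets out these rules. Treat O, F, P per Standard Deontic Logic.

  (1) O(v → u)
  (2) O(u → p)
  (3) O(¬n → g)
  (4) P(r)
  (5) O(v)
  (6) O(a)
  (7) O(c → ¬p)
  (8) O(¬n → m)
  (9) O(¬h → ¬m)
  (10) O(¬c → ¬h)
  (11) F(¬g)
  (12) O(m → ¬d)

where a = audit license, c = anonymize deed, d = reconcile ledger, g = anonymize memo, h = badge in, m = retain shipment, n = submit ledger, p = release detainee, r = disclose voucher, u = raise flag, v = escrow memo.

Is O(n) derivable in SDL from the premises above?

Premise 5 states O(v) outright.
With premise 1, O(v → u), the K-axiom yields O(u).
From O(u) and premise 2, O(u → p), we obtain O(p).
Premise 7, O(c → ¬p), contraposes to O(p → ¬c); with O(p) we get O(¬c).
With premise 10, O(¬c → ¬h), the K-axiom yields O(¬h).
From O(¬h) and premise 9, O(¬h → ¬m), we obtain O(¬m).
Premise 8 is O(¬n → m); contrapositively O(¬m → n). Since O(¬m) holds, K gives O(n).
Premises 3, 4, 6, 11, 12 do not contribute to this derivation.
So O(n) follows.

Yes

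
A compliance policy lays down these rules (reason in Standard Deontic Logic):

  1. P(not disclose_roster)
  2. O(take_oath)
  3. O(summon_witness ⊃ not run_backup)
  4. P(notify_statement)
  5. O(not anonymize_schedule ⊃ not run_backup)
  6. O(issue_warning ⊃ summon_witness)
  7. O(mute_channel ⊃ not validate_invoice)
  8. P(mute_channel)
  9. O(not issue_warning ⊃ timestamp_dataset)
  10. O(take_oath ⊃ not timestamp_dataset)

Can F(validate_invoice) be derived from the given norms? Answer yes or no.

Premise 7 is O(mute_channel ⊃ not validate_invoice), but O(mute_channel) is not derivable from the premises (the permission P(mute_channel) asserts only not O(not mute_channel), not O(mute_channel)), so it does not yield O(not validate_invoice).
No other premise forces O(not validate_invoice). An ideal world satisfying every premise can still have validate_invoice true, so F(validate_invoice) is not derivable.

No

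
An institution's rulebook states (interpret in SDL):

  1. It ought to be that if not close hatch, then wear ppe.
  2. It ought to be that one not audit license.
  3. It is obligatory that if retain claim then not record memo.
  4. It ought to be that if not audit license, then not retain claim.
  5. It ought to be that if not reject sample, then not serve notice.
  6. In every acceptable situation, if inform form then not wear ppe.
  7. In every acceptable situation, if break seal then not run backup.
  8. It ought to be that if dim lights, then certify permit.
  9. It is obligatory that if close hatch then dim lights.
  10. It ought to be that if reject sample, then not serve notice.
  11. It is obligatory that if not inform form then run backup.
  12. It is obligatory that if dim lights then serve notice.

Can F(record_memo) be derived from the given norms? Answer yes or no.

Premise 3 is O(retain_claim → ¬record_memo), but O(retain_claim) is not derivable from the premises, so it does not yield O(¬record_memo).
No other premise forces O(¬record_memo). An ideal world satisfying every premise can still have record_memo true, so F(record_memo) is not derivable.

No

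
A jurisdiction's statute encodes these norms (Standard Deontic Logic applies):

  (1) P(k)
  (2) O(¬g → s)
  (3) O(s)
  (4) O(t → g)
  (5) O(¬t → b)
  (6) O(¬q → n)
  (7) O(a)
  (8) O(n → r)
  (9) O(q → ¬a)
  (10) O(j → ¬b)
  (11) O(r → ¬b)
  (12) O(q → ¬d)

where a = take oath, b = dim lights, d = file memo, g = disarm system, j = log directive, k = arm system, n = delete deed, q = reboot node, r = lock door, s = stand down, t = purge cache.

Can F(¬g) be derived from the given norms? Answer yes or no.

From premise 7 we have O(a).
Premise 9 is O(q → ¬a); contrapositively O(a → ¬q). Since O(a) holds, K gives O(¬q).
With premise 6, O(¬q → n), the K-axiom yields O(n).
Premise 8 is O(n → r); since O(n), deontic closure gives O(r).
With premise 11, O(r → ¬b), the K-axiom yields O(¬b).
The contrapositive of premise 5 (O(¬t → b)) is O(¬b → t), and O(¬b) is already established, so O(t).
Applying K to premise 4 (O(t → g)) and O(t) yields O(g).
Premises 1, 2, 3, 10, 12 do not contribute to this derivation.
So O(g) holds, i.e. F(¬g). The claim follows.

Yes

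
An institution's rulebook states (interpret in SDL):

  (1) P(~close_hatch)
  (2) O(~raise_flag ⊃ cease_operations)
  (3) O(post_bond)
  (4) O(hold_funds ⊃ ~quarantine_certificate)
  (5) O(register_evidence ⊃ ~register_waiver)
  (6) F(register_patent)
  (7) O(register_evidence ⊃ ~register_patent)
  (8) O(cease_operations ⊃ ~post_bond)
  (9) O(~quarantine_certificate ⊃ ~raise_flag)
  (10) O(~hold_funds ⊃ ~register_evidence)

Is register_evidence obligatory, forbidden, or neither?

Premise 3 gives O(post_bond).
The contrapositive of premise 8 (O(cease_operations ⊃ ~post_bond)) is O(post_bond ⊃ ~cease_operations), and O(post_bond) is already established, so O(~cease_operations).
Premise 2 is O(~raise_flag ⊃ cease_operations); contrapositively O(~cease_operations ⊃ raise_flag). Since O(~cease_operations) holds, K gives O(raise_flag).
Premise 9 is O(~quarantine_certificate ⊃ ~raise_flag); contrapositively O(raise_flag ⊃ quarantine_certificate). Since O(raise_flag) holds, K gives O(quarantine_certificate).
The contrapositive of premise 4 (O(hold_funds ⊃ ~quarantine_certificate)) is O(quarantine_certificate ⊃ ~hold_funds), and O(quarantine_certificate) is already established, so O(~hold_funds).
Premise 10 is O(~hold_funds ⊃ ~register_evidence); since O(~hold_funds), deontic closure gives O(~register_evidence).
Premises 1, 5, 6, 7 do not contribute to this derivation.
Thus O(~register_evidence), which is F(register_evidence): register_evidence is forbidden.

Forbidden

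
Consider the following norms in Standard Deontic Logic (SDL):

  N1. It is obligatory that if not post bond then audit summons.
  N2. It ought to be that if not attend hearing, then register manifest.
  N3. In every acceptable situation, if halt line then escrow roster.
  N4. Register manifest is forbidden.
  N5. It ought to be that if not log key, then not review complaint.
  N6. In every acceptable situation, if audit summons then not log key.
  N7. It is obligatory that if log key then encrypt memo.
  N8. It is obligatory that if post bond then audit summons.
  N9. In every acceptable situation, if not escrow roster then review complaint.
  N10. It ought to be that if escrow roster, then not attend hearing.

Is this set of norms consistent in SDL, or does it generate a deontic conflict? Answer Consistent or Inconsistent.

Inconsistent

Premises 1 and 8 are O(¬post_bond → audit_summons) and O(post_bond → audit_summons); every ideal world satisfies ¬post_bond or post_bond, so in either case audit_summons holds — hence O(audit_summons).
From O(audit_summons) and premise 6, O(audit_summons → ¬log_key), we obtain O(¬log_key).
Premise 5 is O(¬log_key → ¬review_complaint); since O(¬log_key), deontic closure gives O(¬review_complaint).
Premise 9 is O(¬escrow_roster → review_complaint); contrapositively O(¬review_complaint → escrow_roster). Since O(¬review_complaint) holds, K gives O(escrow_roster).
Premise 10 is O(escrow_roster → ¬attend_hearing); since O(escrow_roster), deontic closure gives O(¬attend_hearing).
Applying K to premise 2 (O(¬attend_hearing → register_manifest)) and O(¬attend_hearing) yields O(register_manifest).
However, F(register_manifest) at premise 4 amounts to O(¬register_manifest).
We now have both O(register_manifest) and O(¬register_manifest) — register_manifest is simultaneously obligatory and forbidden, violating the D-axiom.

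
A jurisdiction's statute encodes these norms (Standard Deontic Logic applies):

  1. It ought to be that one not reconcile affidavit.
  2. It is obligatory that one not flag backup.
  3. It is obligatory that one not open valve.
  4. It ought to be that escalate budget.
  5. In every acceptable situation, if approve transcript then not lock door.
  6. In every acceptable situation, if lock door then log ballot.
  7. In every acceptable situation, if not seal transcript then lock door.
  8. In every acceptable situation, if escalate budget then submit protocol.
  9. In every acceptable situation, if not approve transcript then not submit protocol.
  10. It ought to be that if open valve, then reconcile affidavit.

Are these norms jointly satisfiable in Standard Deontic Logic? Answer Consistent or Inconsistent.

Premise 10 is O(open_valve → reconcile_affidavit), but O(open_valve) is not derivable from the premises, so it does not yield O(reconcile_affidavit).
So O(reconcile_affidavit) is not derivable, and the apparent clash with O(¬reconcile_affidavit) does not arise.
A world satisfying every obligation exists (e.g. approve_transcript=true, escalate_budget=true, flag_backup=false, lock_door=false, log_ballot=false, open_valve=false, reconcile_affidavit=false, seal_transcript=true, submit_protocol=true); no atom is both obligatory and forbidden, so the set is consistent.

Consistent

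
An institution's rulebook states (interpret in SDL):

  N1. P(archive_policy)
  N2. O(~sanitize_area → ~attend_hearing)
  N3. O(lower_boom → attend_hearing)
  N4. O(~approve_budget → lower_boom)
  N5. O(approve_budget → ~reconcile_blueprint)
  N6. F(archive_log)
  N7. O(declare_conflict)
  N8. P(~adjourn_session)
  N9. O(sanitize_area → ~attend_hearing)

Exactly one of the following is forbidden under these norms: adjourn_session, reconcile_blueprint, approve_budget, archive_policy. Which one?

reconcile_blueprint

Premises 2 and 9 cover both cases: O(~sanitize_area → ~attend_hearing) and O(sanitize_area → ~attend_hearing). Since ~sanitize_area ∨ sanitize_area is a tautology, O(~attend_hearing) follows.
Premise 3 is O(lower_boom → attend_hearing); contrapositively O(~attend_hearing → ~lower_boom). Since O(~attend_hearing) holds, K gives O(~lower_boom).
The contrapositive of premise 4 (O(~approve_budget → lower_boom)) is O(~lower_boom → approve_budget), and O(~lower_boom) is already established, so O(approve_budget).
From O(approve_budget) and premise 5, O(approve_budget → ~reconcile_blueprint), we obtain O(~reconcile_blueprint).
So O(~reconcile_blueprint) holds, i.e. reconcile_blueprint is forbidden. None of the other listed options is forbidden under the premises.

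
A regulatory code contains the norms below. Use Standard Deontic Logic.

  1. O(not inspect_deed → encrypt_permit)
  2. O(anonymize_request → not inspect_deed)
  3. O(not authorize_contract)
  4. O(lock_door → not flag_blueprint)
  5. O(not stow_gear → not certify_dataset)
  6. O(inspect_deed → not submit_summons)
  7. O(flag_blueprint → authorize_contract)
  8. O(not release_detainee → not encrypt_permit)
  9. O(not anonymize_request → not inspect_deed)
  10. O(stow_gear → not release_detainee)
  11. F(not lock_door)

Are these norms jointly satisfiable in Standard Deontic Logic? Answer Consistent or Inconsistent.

Premise 7 is O(flag_blueprint → authorize_contract), but O(flag_blueprint) is not derivable from the premises, so it does not yield O(authorize_contract).
So O(authorize_contract) is not derivable, and the apparent clash with O(not authorize_contract) does not arise.
A world satisfying every obligation exists (e.g. anonymize_request=false, authorize_contract=false, certify_dataset=false, encrypt_permit=true, flag_blueprint=false, inspect_deed=false, lock_door=true, release_detainee=true, stow_gear=false, submit_summons=false); no atom is both obligatory and forbidden, so the set is consistent.

Consistent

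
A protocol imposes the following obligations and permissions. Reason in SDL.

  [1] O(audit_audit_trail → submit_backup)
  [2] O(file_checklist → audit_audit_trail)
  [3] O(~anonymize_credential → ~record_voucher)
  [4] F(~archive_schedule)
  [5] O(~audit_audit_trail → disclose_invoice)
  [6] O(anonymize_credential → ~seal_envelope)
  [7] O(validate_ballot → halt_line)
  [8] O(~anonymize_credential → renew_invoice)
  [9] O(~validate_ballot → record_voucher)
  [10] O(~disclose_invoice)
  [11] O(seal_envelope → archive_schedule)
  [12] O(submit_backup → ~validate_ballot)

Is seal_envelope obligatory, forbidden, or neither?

Forbidden

Premise 10 gives O(~disclose_invoice).
Premise 5 is O(~audit_audit_trail → disclose_invoice); contrapositively O(~disclose_invoice → audit_audit_trail). Since O(~disclose_invoice) holds, K gives O(audit_audit_trail).
With premise 1, O(audit_audit_trail → submit_backup), the K-axiom yields O(submit_backup).
Applying K to premise 12 (O(submit_backup → ~validate_ballot)) and O(submit_backup) yields O(~validate_ballot).
From O(~validate_ballot) and premise 9, O(~validate_ballot → record_voucher), we obtain O(record_voucher).
Premise 3 is O(~anonymize_credential → ~record_voucher); contrapositively O(record_voucher → anonymize_credential). Since O(record_voucher) holds, K gives O(anonymize_credential).
With premise 6, O(anonymize_credential → ~seal_envelope), the K-axiom yields O(~seal_envelope).
Premises 2, 4, 7, 8, 11 do not contribute to this derivation.
Thus O(~seal_envelope), which is F(seal_envelope): seal_envelope is forbidden.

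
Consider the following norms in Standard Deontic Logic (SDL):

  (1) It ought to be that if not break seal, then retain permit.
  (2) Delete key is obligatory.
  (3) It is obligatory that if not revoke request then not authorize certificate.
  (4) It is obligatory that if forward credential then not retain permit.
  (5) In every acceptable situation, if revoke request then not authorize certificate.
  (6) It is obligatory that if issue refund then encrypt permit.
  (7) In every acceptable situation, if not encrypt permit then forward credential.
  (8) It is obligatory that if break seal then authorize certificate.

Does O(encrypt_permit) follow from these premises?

Yes

Premises 5 and 3 cover both cases: O(revoke_request → ¬authorize_certificate) and O(¬revoke_request → ¬authorize_certificate). Since revoke_request ∨ ¬revoke_request is a tautology, O(¬authorize_certificate) follows.
Premise 8, O(break_seal → authorize_certificate), contraposes to O(¬authorize_certificate → ¬break_seal); with O(¬authorize_certificate) we get O(¬break_seal).
With premise 1, O(¬break_seal → retain_permit), the K-axiom yields O(retain_permit).
Premise 4 is O(forward_credential → ¬retain_permit); contrapositively O(retain_permit → ¬forward_credential). Since O(retain_permit) holds, K gives O(¬forward_credential).
The contrapositive of premise 7 (O(¬encrypt_permit → forward_credential)) is O(¬forward_credential → encrypt_permit), and O(¬forward_credential) is already established, so O(encrypt_permit).
Premises 2, 6 do not contribute to this derivation.
So O(encrypt_permit) follows.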